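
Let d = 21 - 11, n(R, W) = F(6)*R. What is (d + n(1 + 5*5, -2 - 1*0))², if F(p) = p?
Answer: 27556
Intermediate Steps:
n(R, W) = 6*R
d = 10
(d + n(1 + 5*5, -2 - 1*0))² = (10 + 6*(1 + 5*5))² = (10 + 6*(1 + 25))² = (10 + 6*26)² = (10 + 156)² = 166² = 27556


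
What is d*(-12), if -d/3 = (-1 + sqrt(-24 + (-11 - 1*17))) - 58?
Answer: -2124 + 72*I*sqrt(13) ≈ -2124.0 + 259.6*I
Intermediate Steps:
d = 177 - 6*I*sqrt(13) (d = -3*((-1 + sqrt(-24 + (-11 - 1*17))) - 58) = -3*((-1 + sqrt(-24 + (-11 - 17))) - 58) = -3*((-1 + sqrt(-24 - 28)) - 58) = -3*((-1 + sqrt(-52)) - 58) = -3*((-1 + 2*I*sqrt(13)) - 58) = -3*(-59 + 2*I*sqrt(13)) = 177 - 6*I*sqrt(13) ≈ 177.0 - 21.633*I)
d*(-12) = (177 - 6*I*sqrt(13))*(-12) = -2124 + 72*I*sqrt(13)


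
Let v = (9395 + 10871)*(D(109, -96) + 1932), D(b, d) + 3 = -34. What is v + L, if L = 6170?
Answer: 38410240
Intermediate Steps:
D(b, d) = -37 (D(b, d) = -3 - 34 = -37)
v = 38404070 (v = (9395 + 10871)*(-37 + 1932) = 20266*1895 = 38404070)
v + L = 38404070 + 6170 = 38410240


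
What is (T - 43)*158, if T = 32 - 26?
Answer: -5846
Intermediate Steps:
T = 6
(T - 43)*158 = (6 - 43)*158 = -37*158 = -5846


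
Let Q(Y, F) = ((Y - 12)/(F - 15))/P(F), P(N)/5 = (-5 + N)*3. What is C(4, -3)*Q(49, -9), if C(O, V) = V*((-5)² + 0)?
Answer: -185/336 ≈ -0.55060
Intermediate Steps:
P(N) = -75 + 15*N (P(N) = 5*((-5 + N)*3) = 5*(-15 + 3*N) = -75 + 15*N)
C(O, V) = 25*V (C(O, V) = V*(25 + 0) = V*25 = 25*V)
Q(Y, F) = (-12 + Y)/((-75 + 15*F)*(-15 + F)) (Q(Y, F) = ((Y - 12)/(F - 15))/(-75 + 15*F) = ((-12 + Y)/(-15 + F))/(-75 + 15*F) = (-12 + Y)/((-75 + 15*F)*(-15 + F)))
C(4, -3)*Q(49, -9) = (25*(-3))*((-12 + 49)/(15*(-15 - 9)*(-5 - 9))) = -5*37/((-24)*(-14)) = -5*(-1)*(-1)*37/(24*14) = -75*37/5040 = -185/336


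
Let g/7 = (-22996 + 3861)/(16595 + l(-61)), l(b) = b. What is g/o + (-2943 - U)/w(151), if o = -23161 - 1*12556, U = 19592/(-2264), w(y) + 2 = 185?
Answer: -70056191530165/4369104098106 ≈ -16.034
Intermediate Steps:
w(y) = 183 (w(y) = -2 + 185 = 183)
U = -2449/283 (U = 19592*(-1/2264) = -2449/283 ≈ -8.6537)
g = -19135/2362 (g = 7*((-22996 + 3861)/(16595 - 61)) = 7*(-19135/16534) = -19135/2362 ≈ -8.1012)
o = -35717 (o = -23161 - 12556 = -35717)
g/o + (-2943 - U)/w(151) = -19135/2362/(-35717) + (-2943 - 1*(-2449/283))/183 = -19135/2362*(-1/35717) + (-2943 + 2449/283)*(1/183) = 19135/84363554 - 830420/283*1/183 = 19135/84363554 - 830420/51789 = -70056191530165/4369104098106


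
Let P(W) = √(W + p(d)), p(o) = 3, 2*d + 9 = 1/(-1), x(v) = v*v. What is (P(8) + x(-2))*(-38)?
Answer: -152 - 38*√11 ≈ -278.03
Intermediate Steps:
x(v) = v²
d = -5 (d = -9/2 + (½)/(-1) = -9/2 + (½)*(-1) = -9/2 - ½ = -5)
P(W) = √(3 + W) (P(W) = √(W + 3) = √(3 + W))
(P(8) + x(-2))*(-38) = (√(3 + 8) + (-2)²)*(-38) = (√11 + 4)*(-38) = (4 + √11)*(-38) = -152 - 38*√11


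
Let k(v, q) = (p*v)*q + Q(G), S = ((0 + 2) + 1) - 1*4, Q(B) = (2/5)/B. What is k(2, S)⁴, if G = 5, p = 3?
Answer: 479785216/390625 ≈ 1228.3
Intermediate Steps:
Q(B) = 2/(5*B) (Q(B) = (2*(⅕))/B = 2/(5*B))
S = -1 (S = (2 + 1) - 4 = 3 - 4 = -1)
k(v, q) = 2/25 + 3*q*v (k(v, q) = (3*v)*q + (⅖)/5 = 3*q*v + (⅖)*(⅕) = 3*q*v + 2/25 = 2/25 + 3*q*v)
k(2, S)⁴ = (2/25 + 3*(-1)*2)⁴ = (2/25 - 6)⁴ = (-148/25)⁴ = 479785216/390625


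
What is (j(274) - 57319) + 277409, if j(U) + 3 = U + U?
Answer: 220635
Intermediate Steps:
j(U) = -3 + 2*U (j(U) = -3 + (U + U) = -3 + 2*U)
(j(274) - 57319) + 277409 = ((-3 + 2*274) - 57319) + 277409 = ((-3 + 548) - 57319) + 277409 = (545 - 57319) + 277409 = -56774 + 277409 = 220635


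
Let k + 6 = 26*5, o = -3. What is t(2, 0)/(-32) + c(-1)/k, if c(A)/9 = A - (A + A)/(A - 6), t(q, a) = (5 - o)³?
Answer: -13969/868 ≈ -16.093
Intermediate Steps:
k = 124 (k = -6 + 26*5 = -6 + 130 = 124)
t(q, a) = 512 (t(q, a) = (5 - 1*(-3))³ = (5 + 3)³ = 8³ = 512)
c(A) = 9*A - 18*A/(-6 + A) (c(A) = 9*(A - (A + A)/(A - 6)) = 9*(A - 2*A/(-6 + A)) = 9*A - 18*A/(-6 + A))
t(2, 0)/(-32) + c(-1)/k = 512/(-32) + (9*(-1)*(-8 - 1)/(-6 - 1))/124 = 512*(-1/32) + (9*(-1)*(-9)/(-7))*(1/124) = -16 + (9*(-1)*(-⅐)*(-9))*(1/124) = -16 - 81/7*1/124 = -16 - 81/868 = -13969/868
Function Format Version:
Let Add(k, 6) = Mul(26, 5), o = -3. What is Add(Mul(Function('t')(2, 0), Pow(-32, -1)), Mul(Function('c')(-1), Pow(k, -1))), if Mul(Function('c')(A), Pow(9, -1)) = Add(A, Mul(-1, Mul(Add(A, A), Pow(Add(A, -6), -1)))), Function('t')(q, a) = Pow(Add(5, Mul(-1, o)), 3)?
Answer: Rational(-13969, 868) ≈ -16.093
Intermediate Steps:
k = 124 (k = Add(-6, Mul(26, 5)) = Add(-6, 130) = 124)
Function('t')(q, a) = 512 (Function('t')(q, a) = Pow(Add(5, Mul(-1, -3)), 3) = Pow(Add(5, 3), 3) = Pow(8, 3) = 512)
Function('c')(A) = Add(Mul(9, A), Mul(-18, A, Pow(Add(-6, A), -1))) (Function('c')(A) = Mul(9, Add(A, Mul(-1, Mul(Add(A, A), Pow(Add(A, -6), -1))))) = Mul(9, Add(A, Mul(-1, Mul(Mul(2, A), Pow(Add(-6, A), -1))))) = Mul(9, Add(A, Mul(-1, Mul(2, A, Pow(Add(-6, A), -1))))) = Mul(9, Add(A, Mul(-2, A, Pow(Add(-6, A), -1)))) = Add(Mul(9, A), Mul(-18, A, Pow(Add(-6, A), -1))))
Add(Mul(Function('t')(2, 0), Pow(-32, -1)), Mul(Function('c')(-1), Pow(k, -1))) = Add(Mul(512, Pow(-32, -1)), Mul(Mul(9, -1, Pow(Add(-6, -1), -1), Add(-8, -1)), Pow(124, -1))) = Add(Mul(512, Rational(-1, 32)), Mul(Mul(9, -1, Pow(-7, -1), -9), Rational(1, 124))) = Add(-16, Mul(Mul(9, -1, Rational(-1, 7), -9), Rational(1, 124))) = Add(-16, Mul(Rational(-81, 7), Rational(1, 124))) = Add(-16, Rational(-81, 868)) = Rational(-13969, 868)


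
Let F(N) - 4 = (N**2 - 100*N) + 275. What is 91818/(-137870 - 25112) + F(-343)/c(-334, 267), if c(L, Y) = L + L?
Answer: -3108969790/13608997 ≈ -228.45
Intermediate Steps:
F(N) = 279 + N**2 - 100*N (F(N) = 4 + ((N**2 - 100*N) + 275) = 4 + (275 + N**2 - 100*N) = 279 + N**2 - 100*N)
c(L, Y) = 2*L
91818/(-137870 - 25112) + F(-343)/c(-334, 267) = 91818/(-137870 - 25112) + (279 + (-343)**2 - 100*(-343))/((2*(-334))) = 91818/(-162982) + (279 + 117649 + 34300)/(-668) = 91818*(-1/162982) + 152228*(-1/668) = -45909/81491 - 38057/167 = -3108969790/13608997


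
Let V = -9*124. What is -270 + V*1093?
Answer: -1220058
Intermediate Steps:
V = -1116
-270 + V*1093 = -270 - 1116*1093 = -270 - 1219788 = -1220058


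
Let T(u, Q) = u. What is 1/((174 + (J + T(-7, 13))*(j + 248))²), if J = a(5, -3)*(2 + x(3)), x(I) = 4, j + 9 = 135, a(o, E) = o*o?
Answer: 1/2878966336 ≈ 3.4735e-10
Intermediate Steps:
a(o, E) = o²
j = 126 (j = -9 + 135 = 126)
J = 150 (J = 5²*(2 + 4) = 25*6 = 150)
1/((174 + (J + T(-7, 13))*(j + 248))²) = 1/((174 + (150 - 7)*(126 + 248))²) = 1/((174 + 143*374)²) = 1/((174 + 53482)²) = 1/(53656²) = 1/2878966336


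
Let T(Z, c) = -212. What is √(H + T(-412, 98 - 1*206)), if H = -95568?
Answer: 2*I*√23945 ≈ 309.48*I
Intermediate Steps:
√(H + T(-412, 98 - 1*206)) = √(-95568 - 212) = √(-95780) = 2*I*√23945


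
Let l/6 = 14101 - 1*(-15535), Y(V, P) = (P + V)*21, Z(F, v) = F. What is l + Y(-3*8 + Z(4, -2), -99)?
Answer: 175317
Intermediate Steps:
Y(V, P) = 21*P + 21*V
l = 177816 (l = 6*(14101 - 1*(-15535)) = 6*(14101 + 15535) = 6*29636 = 177816)
l + Y(-3*8 + Z(4, -2), -99) = 177816 + (21*(-99) + 21*(-3*8 + 4)) = 177816 + (-2079 + 21*(-24 + 4)) = 177816 + (-2079 + 21*(-20)) = 177816 + (-2079 - 420) = 177816 - 2499 = 175317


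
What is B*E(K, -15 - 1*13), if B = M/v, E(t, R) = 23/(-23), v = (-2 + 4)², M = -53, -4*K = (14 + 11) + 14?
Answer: 53/4 ≈ 13.250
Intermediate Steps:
K = -39/4 (K = -((14 + 11) + 14)/4 = -(25 + 14)/4 = -¼*39 = -39/4 ≈ -9.7500)
v = 4 (v = 2² = 4)
E(t, R) = -1 (E(t, R) = 23*(-1/23) = -1)
B = -53/4 ≈ -13.250
B*E(K, -15 - 1*13) = -53/4*(-1) = 53/4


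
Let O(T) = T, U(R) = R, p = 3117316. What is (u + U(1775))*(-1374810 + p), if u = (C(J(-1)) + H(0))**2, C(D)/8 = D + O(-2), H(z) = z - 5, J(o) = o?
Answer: 4558395696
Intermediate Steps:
H(z) = -5 + z
C(D) = -16 + 8*D (C(D) = 8*(D - 2) = 8*(-2 + D) = -16 + 8*D)
u = 841 (u = ((-16 + 8*(-1)) + (-5 + 0))**2 = ((-16 - 8) - 5)**2 = (-24 - 5)**2 = (-29)**2 = 841)
(u + U(1775))*(-1374810 + p) = (841 + 1775)*(-1374810 + 3117316) = 2616*1742506 = 4558395696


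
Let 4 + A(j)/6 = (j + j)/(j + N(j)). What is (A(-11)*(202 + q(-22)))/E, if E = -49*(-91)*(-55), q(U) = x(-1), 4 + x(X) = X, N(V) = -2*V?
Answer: 7092/245245 ≈ 0.028918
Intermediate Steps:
x(X) = -4 + X
q(U) = -5 (q(U) = -4 - 1 = -5)
A(j) = -36 (A(j) = -24 + 6*((j + j)/(j - 2*j)) = -24 + 6*((2*j)/((-j))) = -24 + 6*((2*j)*(-1/j)) = -24 + 6*(-2) = -24 - 12 = -36)
E = -245245 (E = 4459*(-55) = -245245)
(A(-11)*(202 + q(-22)))/E = -36*(202 - 5)/(-245245) = -36*197*(-1/245245) = -7092*(-1/245245) = 7092/245245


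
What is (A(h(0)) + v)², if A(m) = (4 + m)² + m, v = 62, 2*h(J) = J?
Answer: 6084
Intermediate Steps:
h(J) = J/2
A(m) = m + (4 + m)²
(A(h(0)) + v)² = (((½)*0 + (4 + (½)*0)²) + 62)² = ((0 + (4 + 0)²) + 62)² = ((0 + 4²) + 62)² = ((0 + 16) + 62)² = (16 + 62)² = 78² = 6084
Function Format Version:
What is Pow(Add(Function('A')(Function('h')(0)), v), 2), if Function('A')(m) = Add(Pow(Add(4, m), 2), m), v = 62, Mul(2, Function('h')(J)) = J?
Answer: 6084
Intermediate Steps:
Function('h')(J) = Mul(Rational(1, 2), J)
Function('A')(m) = Add(m, Pow(Add(4, m), 2))
Pow(Add(Function('A')(Function('h')(0)), v), 2) = Pow(Add(Add(Mul(Rational(1, 2), 0), Pow(Add(4, Mul(Rational(1, 2), 0)), 2)), 62), 2) = Pow(Add(Add(0, Pow(Add(4, 0), 2)), 62), 2) = Pow(Add(Add(0, Pow(4, 2)), 62), 2) = Pow(Add(Add(0, 16), 62), 2) = Pow(Add(16, 62), 2) = Pow(78, 2) = 6084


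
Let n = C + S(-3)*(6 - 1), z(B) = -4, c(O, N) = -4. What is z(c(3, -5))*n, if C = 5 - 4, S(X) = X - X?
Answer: -4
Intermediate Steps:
S(X) = 0
C = 1
n = 1 (n = 1 + 0*(6 - 1) = 1 + 0*5 = 1 + 0 = 1)
z(c(3, -5))*n = -4*1 = -4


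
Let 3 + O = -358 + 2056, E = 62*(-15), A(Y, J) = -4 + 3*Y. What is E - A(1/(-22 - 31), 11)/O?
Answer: -16709267/17967 ≈ -930.00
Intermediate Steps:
E = -930
O = 1695 (O = -3 + (-358 + 2056) = -3 + 1698 = 1695)
E - A(1/(-22 - 31), 11)/O = -930 - (-4 + 3/(-22 - 31))/1695 = -930 - (-4 + 3/(-53))/1695 = -930 - (-4 + 3*(-1/53))/1695 = -930 - (-4 - 3/53)/1695 = -930 - (-215)/(53*1695) = -930 - 1*(-43/17967) = -930 + 43/17967 = -16709267/17967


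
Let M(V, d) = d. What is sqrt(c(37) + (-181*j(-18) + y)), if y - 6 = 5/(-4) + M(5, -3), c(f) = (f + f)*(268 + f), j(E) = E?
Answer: sqrt(103319)/2 ≈ 160.72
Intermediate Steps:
c(f) = 2*f*(268 + f) (c(f) = (2*f)*(268 + f) = 2*f*(268 + f))
y = 7/4 (y = 6 + (5/(-4) - 3) = 6 + (-1/4*5 - 3) = 6 + (-5/4 - 3) = 6 - 17/4 = 7/4 ≈ 1.7500)
sqrt(c(37) + (-181*j(-18) + y)) = sqrt(2*37*(268 + 37) + (-181*(-18) + 7/4)) = sqrt(2*37*305 + (3258 + 7/4)) = sqrt(22570 + 13039/4) = sqrt(103319/4) = sqrt(103319)/2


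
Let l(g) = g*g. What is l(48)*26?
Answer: 59904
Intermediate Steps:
l(g) = g²
l(48)*26 = 48²*26 = 2304*26 = 59904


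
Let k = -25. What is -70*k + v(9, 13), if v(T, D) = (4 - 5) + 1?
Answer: 1750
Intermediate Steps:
v(T, D) = 0 (v(T, D) = -1 + 1 = 0)
-70*k + v(9, 13) = -70*(-25) + 0 = 1750 + 0 = 1750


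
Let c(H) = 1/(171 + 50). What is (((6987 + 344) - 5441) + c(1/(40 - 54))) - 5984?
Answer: -904773/221 ≈ -4094.0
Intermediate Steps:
c(H) = 1/221
(((6987 + 344) - 5441) + c(1/(40 - 54))) - 5984 = (((6987 + 344) - 5441) + 1/221) - 5984 = ((7331 - 5441) + 1/221) - 5984 = (1890 + 1/221) - 5984 = 417691/221 - 5984 = -904773/221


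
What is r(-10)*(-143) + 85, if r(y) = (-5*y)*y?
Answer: 71585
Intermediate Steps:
r(y) = -5*y²
r(-10)*(-143) + 85 = -5*(-10)²*(-143) + 85 = -5*100*(-143) + 85 = -500*(-143) + 85 = 71500 + 85 = 71585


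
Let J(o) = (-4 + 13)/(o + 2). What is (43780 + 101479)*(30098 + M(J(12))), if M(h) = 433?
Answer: 4434902529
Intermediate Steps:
J(o) = 9/(2 + o)
(43780 + 101479)*(30098 + M(J(12))) = (43780 + 101479)*(30098 + 433) = 145259*30531 = 4434902529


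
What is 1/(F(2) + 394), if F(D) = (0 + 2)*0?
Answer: 1/394 ≈ 0.0025381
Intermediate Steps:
F(D) = 0 (F(D) = 2*0 = 0)
1/(F(2) + 394) = 1/(0 + 394) = 1/394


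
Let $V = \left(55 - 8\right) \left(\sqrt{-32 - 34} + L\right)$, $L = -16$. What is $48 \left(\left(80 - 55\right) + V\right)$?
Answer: $-34896 + 2256 i \sqrt{66} \approx -34896.0 + 18328.0 i$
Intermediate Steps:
$V = -752 + 47 i \sqrt{66}$ ($V = \left(55 - 8\right) \left(\sqrt{-32 - 34} - 16\right) = 47 \left(\sqrt{-66} - 16\right) = 47 \left(i \sqrt{66} - 16\right) = 47 \left(-16 + i \sqrt{66}\right) = -752 + 47 i \sqrt{66} \approx -752.0 + 381.83 i$)
$48 \left(\left(80 - 55\right) + V\right) = 48 \left(\left(80 - 55\right) - \left(752 - 47 i \sqrt{66}\right)\right) = 48 \left(25 - \left(752 - 47 i \sqrt{66}\right)\right) = 48 \left(-727 + 47 i \sqrt{66}\right) = -34896 + 2256 i \sqrt{66}$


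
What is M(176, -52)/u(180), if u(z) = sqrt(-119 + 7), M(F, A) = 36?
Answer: -9*I*sqrt(7)/7 ≈ -3.4017*I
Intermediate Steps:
u(z) = 4*I*sqrt(7) (u(z) = sqrt(-112) = 4*I*sqrt(7))
M(176, -52)/u(180) = 36/((4*I*sqrt(7))) = 36*(-I*sqrt(7)/28) = -9*I*sqrt(7)/7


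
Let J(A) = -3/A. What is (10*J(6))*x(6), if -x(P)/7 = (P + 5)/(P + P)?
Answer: 385/12 ≈ 32.083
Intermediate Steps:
x(P) = -7*(5 + P)/(2*P) (x(P) = -7*(P + 5)/(P + P) = -7*(5 + P)/(2*P))
(10*J(6))*x(6) = (10*(-3/6))*((7/2)*(-5 - 1*6)/6) = (10*(-3*⅙))*((7/2)*(⅙)*(-5 - 6)) = (10*(-½))*((7/2)*(⅙)*(-11)) = -5*(-77/12) = 385/12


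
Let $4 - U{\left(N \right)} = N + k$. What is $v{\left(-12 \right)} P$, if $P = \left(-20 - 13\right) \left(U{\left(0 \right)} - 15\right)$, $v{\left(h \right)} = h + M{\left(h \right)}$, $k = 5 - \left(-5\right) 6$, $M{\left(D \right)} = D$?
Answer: $-36432$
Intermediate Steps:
$k = 35$ ($k = 5 - -30 = 5 + 30 = 35$)
$U{\left(N \right)} = -31 - N$ ($U{\left(N \right)} = 4 - \left(N + 35\right) = 4 - \left(35 + N\right) = -31 - N$)
$v{\left(h \right)} = 2 h$ ($v{\left(h \right)} = h + h = 2 h$)
$P = 1518$ ($P = \left(-20 - 13\right) \left(\left(-31 - 0\right) - 15\right) = - 33 \left(\left(-31 + 0\right) - 15\right) = - 33 \left(-31 - 15\right) = \left(-33\right) \left(-46\right) = 1518$)
$v{\left(-12 \right)} P = 2 \left(-12\right) 1518 = \left(-24\right) 1518 = -36432$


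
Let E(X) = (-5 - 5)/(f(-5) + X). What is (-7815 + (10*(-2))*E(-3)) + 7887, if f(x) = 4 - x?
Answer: 316/3 ≈ 105.33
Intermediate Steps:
E(X) = -10/(9 + X) (E(X) = (-5 - 5)/((4 - 1*(-5)) + X) = -10/((4 + 5) + X) = -10/(9 + X))
(-7815 + (10*(-2))*E(-3)) + 7887 = (-7815 + (10*(-2))*(-10/(9 - 3))) + 7887 = (-7815 - (-200)/6) + 7887 = (-7815 - 20*(-5/3)) + 7887 = (-7815 + 100/3) + 7887 = -23345/3 + 7887 = 316/3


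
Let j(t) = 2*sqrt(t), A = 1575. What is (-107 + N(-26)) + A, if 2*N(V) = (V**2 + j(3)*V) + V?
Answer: 1793 - 26*sqrt(3) ≈ 1748.0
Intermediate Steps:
N(V) = V/2 + V**2/2 + V*sqrt(3) (N(V) = ((V**2 + (2*sqrt(3))*V) + V)/2 = ((V**2 + 2*V*sqrt(3)) + V)/2 = (V + V**2 + 2*V*sqrt(3))/2 = V/2 + V**2/2 + V*sqrt(3))
(-107 + N(-26)) + A = (-107 + (1/2)*(-26)*(1 - 26 + 2*sqrt(3))) + 1575 = (-107 + (1/2)*(-26)*(-25 + 2*sqrt(3))) + 1575 = (-107 + (325 - 26*sqrt(3))) + 1575 = (218 - 26*sqrt(3)) + 1575 = 1793 - 26*sqrt(3)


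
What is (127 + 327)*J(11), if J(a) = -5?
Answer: -2270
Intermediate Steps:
(127 + 327)*J(11) = (127 + 327)*(-5) = 454*(-5) = -2270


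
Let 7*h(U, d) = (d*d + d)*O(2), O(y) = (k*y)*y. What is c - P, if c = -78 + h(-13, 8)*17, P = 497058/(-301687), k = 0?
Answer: -23034528/301687 ≈ -76.352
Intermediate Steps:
O(y) = 0 (O(y) = (0*y)*y = 0*y = 0)
P = -497058/301687 (P = 497058*(-1/301687) = -497058/301687 ≈ -1.6476)
h(U, d) = 0 (h(U, d) = ((d*d + d)*0)/7 = ((d**2 + d)*0)/7 = ((d + d**2)*0)/7 = (1/7)*0 = 0)
c = -78 (c = -78 + 0*17 = -78 + 0 = -78)
c - P = -78 - 1*(-497058/301687) = -78 + 497058/301687 = -23034528/301687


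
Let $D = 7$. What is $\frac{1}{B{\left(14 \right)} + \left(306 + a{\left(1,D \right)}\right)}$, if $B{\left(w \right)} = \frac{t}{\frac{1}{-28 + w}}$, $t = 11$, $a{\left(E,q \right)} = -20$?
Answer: $\frac{1}{132} \approx 0.0075758$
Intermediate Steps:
$B{\left(w \right)} = -308 + 11 w$ ($B{\left(w \right)} = \frac{11}{\frac{1}{-28 + w}} = 11 \left(-28 + w\right) = -308 + 11 w$)
$\frac{1}{B{\left(14 \right)} + \left(306 + a{\left(1,D \right)}\right)} = \frac{1}{\left(-308 + 11 \cdot 14\right) + \left(306 - 20\right)} = \frac{1}{\left(-308 + 154\right) + 286} = \frac{1}{-154 + 286} = \frac{1}{132}$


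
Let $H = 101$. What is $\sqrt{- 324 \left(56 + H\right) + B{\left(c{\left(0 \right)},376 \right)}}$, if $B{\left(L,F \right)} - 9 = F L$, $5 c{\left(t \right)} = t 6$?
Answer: $3 i \sqrt{5651} \approx 225.52 i$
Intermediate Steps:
$c{\left(t \right)} = \frac{6 t}{5}$ ($c{\left(t \right)} = \frac{t 6}{5} = \frac{6 t}{5}$)
$B{\left(L,F \right)} = 9 + F L$
$\sqrt{- 324 \left(56 + H\right) + B{\left(c{\left(0 \right)},376 \right)}} = \sqrt{- 324 \left(56 + 101\right) + \left(9 + 376 \cdot \frac{6}{5} \cdot 0\right)} = \sqrt{\left(-324\right) 157 + \left(9 + 376 \cdot 0\right)} = \sqrt{-50868 + \left(9 + 0\right)} = \sqrt{-50868 + 9} = \sqrt{-50859} = 3 i \sqrt{5651}$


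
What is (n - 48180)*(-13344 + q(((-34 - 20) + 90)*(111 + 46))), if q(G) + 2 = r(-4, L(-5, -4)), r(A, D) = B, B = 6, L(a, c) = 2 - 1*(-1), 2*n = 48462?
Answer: 319479660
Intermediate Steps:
n = 24231 (n = (½)*48462 = 24231)
L(a, c) = 3 (L(a, c) = 2 + 1 = 3)
r(A, D) = 6
q(G) = 4 (q(G) = -2 + 6 = 4)
(n - 48180)*(-13344 + q(((-34 - 20) + 90)*(111 + 46))) = (24231 - 48180)*(-13344 + 4) = -23949*(-13340) = 319479660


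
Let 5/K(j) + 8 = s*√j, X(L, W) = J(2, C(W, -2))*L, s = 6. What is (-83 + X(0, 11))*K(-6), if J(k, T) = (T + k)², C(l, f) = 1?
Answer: 83/7 + 249*I*√6/28 ≈ 11.857 + 21.783*I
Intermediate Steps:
X(L, W) = 9*L (X(L, W) = (1 + 2)²*L = 3²*L = 9*L)
K(j) = 5/(-8 + 6*√j)
(-83 + X(0, 11))*K(-6) = (-83 + 9*0)*(5/(2*(-4 + 3*√(-6)))) = (-83 + 0)*(5/(2*(-4 + 3*(I*√6)))) = -415/(2*(-4 + 3*I*√6))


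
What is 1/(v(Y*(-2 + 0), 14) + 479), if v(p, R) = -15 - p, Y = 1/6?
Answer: 3/1393 ≈ 0.0021536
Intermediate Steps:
Y = 1/6 ≈ 0.16667
1/(v(Y*(-2 + 0), 14) + 479) = 1/((-15 - (-2 + 0)/6) + 479) = 1/((-15 - (-2)/6) + 479) = 1/((-15 - 1*(-1/3)) + 479) = 1/((-15 + 1/3) + 479) = 1/(-44/3 + 479) = 1/(1393/3) = 3/1393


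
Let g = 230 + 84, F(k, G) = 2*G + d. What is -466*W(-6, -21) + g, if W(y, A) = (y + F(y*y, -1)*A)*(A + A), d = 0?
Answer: 704906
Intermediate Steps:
F(k, G) = 2*G (F(k, G) = 2*G + 0 = 2*G)
g = 314
W(y, A) = 2*A*(y - 2*A) (W(y, A) = (y + (2*(-1))*A)*(A + A) = (y - 2*A)*(2*A) = 2*A*(y - 2*A))
-466*W(-6, -21) + g = -932*(-21)*(-6 - 2*(-21)) + 314 = -932*(-21)*(-6 + 42) + 314 = -932*(-21)*36 + 314 = -466*(-1512) + 314 = 704592 + 314 = 704906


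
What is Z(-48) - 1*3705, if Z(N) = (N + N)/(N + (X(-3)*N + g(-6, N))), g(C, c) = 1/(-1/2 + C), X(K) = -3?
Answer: -2308839/623 ≈ -3706.0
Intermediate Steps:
g(C, c) = 1/(-½ + C) (g(C, c) = 1/(-1*½ + C) = 1/(-½ + C))
Z(N) = 2*N/(-2/13 - 2*N) (Z(N) = (N + N)/(N + (-3*N + 2/(-1 + 2*(-6)))) = (2*N)/(N + (-3*N + 2/(-1 - 12))) = (2*N)/(N + (-3*N + 2/(-13))) = (2*N)/(N + (-3*N + 2*(-1/13))) = (2*N)/(N + (-3*N - 2/13)) = (2*N)/(N + (-2/13 - 3*N)) = (2*N)/(-2/13 - 2*N) = 2*N/(-2/13 - 2*N))
Z(-48) - 1*3705 = 13*(-48)/(-1 - 13*(-48)) - 1*3705 = 13*(-48)/(-1 + 624) - 3705 = 13*(-48)/623 - 3705 = 13*(-48)*(1/623) - 3705 = -624/623 - 3705 = -2308839/623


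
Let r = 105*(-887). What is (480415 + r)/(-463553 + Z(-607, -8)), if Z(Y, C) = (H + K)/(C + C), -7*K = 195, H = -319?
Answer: -10843840/12978877 ≈ -0.83550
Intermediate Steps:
r = -93135
K = -195/7 (K = -⅐*195 = -195/7 ≈ -27.857)
Z(Y, C) = -1214/(7*C) (Z(Y, C) = (-319 - 195/7)/(C + C) = -2428*1/(2*C)/7 = -1214/(7*C))
(480415 + r)/(-463553 + Z(-607, -8)) = (480415 - 93135)/(-463553 - 1214/7/(-8)) = 387280/(-463553 - 1214/7*(-⅛)) = 387280/(-463553 + 607/28) = 387280/(-12978877/28) = 387280*(-28/12978877) = -10843840/12978877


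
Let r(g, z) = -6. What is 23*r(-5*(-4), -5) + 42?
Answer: -96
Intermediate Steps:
23*r(-5*(-4), -5) + 42 = 23*(-6) + 42 = -138 + 42 = -96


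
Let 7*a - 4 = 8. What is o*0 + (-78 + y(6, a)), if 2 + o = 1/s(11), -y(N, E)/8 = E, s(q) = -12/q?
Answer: -642/7 ≈ -91.714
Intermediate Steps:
a = 12/7 (a = 4/7 + (⅐)*8 = 4/7 + 8/7 = 12/7 ≈ 1.7143)
y(N, E) = -8*E
o = -35/12 (o = -2 + 1/(-12/11) = -2 - 11/12 = -35/12 ≈ -2.9167)
o*0 + (-78 + y(6, a)) = -35/12*0 + (-78 - 8*12/7) = 0 + (-78 - 96/7) = 0 - 642/7 = -642/7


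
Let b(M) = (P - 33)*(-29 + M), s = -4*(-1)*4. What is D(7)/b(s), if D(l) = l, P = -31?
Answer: 7/832 ≈ 0.0084135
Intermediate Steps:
s = 16 (s = 4*4 = 16)
b(M) = 1856 - 64*M (b(M) = (-31 - 33)*(-29 + M) = -64*(-29 + M) = 1856 - 64*M)
D(7)/b(s) = 7/(1856 - 64*16) = 7/(1856 - 1024) = 7/832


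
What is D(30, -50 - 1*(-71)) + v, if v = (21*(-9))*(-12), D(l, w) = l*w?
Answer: 2898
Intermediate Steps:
v = 2268 (v = -189*(-12) = 2268)
D(30, -50 - 1*(-71)) + v = 30*(-50 - 1*(-71)) + 2268 = 30*(-50 + 71) + 2268 = 30*21 + 2268 = 630 + 2268 = 2898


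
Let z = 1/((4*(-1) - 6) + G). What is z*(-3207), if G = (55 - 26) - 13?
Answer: -1069/2 ≈ -534.50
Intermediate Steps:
G = 16 (G = 29 - 13 = 16)
z = 1/6 (z = 1/((4*(-1) - 6) + 16) = 1/((-4 - 6) + 16) = 1/(-10 + 16) = 1/6 ≈ 0.16667)
z*(-3207) = (1/6)*(-3207) = -1069/2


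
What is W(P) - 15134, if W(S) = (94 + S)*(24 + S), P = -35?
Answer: -15783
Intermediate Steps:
W(S) = (24 + S)*(94 + S)
W(P) - 15134 = (2256 + (-35)² + 118*(-35)) - 15134 = (2256 + 1225 - 4130) - 15134 = -649 - 15134 = -15783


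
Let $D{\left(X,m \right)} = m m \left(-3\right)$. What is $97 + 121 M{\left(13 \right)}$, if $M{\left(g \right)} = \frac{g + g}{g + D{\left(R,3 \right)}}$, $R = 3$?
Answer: $- \frac{894}{7} \approx -127.71$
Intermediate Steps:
$D{\left(X,m \right)} = - 3 m^{2}$ ($D{\left(X,m \right)} = m^{2} \left(-3\right) = - 3 m^{2}$)
$M{\left(g \right)} = \frac{2 g}{-27 + g}$ ($M{\left(g \right)} = \frac{g + g}{g - 3 \cdot 3^{2}} = \frac{2 g}{g - 27} = \frac{2 g}{-27 + g}$)
$97 + 121 M{\left(13 \right)} = 97 + 121 \cdot 2 \cdot 13 \frac{1}{-27 + 13} = 97 + 121 \cdot 2 \cdot 13 \frac{1}{-14} = 97 + 121 \cdot 2 \cdot 13 \left(- \frac{1}{14}\right) = 97 + 121 \left(- \frac{13}{7}\right) = 97 - \frac{1573}{7} = - \frac{894}{7}$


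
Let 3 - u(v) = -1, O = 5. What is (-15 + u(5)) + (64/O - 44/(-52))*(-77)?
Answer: -69014/65 ≈ -1061.8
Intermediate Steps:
u(v) = 4 (u(v) = 3 - 1*(-1) = 3 + 1 = 4)
(-15 + u(5)) + (64/O - 44/(-52))*(-77) = (-15 + 4) + (64/5 - 44/(-52))*(-77) = -11 + (64*(1/5) - 44*(-1/52))*(-77) = -11 + (64/5 + 11/13)*(-77) = -11 + (887/65)*(-77) = -11 - 68299/65 = -69014/65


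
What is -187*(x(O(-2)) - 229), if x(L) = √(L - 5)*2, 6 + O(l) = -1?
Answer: 42823 - 748*I*√3 ≈ 42823.0 - 1295.6*I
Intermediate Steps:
O(l) = -7 (O(l) = -6 - 1 = -7)
x(L) = 2*√(-5 + L) (x(L) = √(-5 + L)*2 = 2*√(-5 + L))
-187*(x(O(-2)) - 229) = -187*(2*√(-5 - 7) - 229) = -187*(2*√(-12) - 229) = -187*(2*(2*I*√3) - 229) = -187*(4*I*√3 - 229) = -187*(-229 + 4*I*√3) = 42823 - 748*I*√3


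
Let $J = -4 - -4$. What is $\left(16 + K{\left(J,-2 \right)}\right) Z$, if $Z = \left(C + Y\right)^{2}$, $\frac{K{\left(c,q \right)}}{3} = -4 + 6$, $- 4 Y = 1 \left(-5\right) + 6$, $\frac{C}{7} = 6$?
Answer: $\frac{306779}{8} \approx 38347.0$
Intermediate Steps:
$J = 0$ ($J = -4 + 4 = 0$)
$C = 42$ ($C = 7 \cdot 6 = 42$)
$Y = - \frac{1}{4}$ ($Y = - \frac{1 \left(-5\right) + 6}{4} = - \frac{-5 + 6}{4} = \left(- \frac{1}{4}\right) 1 = - \frac{1}{4} \approx -0.25$)
$K{\left(c,q \right)} = 6$ ($K{\left(c,q \right)} = 3 \left(-4 + 6\right) = 3 \cdot 2 = 6$)
$Z = \frac{27889}{16}$ ($Z = \left(42 - \frac{1}{4}\right)^{2} = \left(\frac{167}{4}\right)^{2} = \frac{27889}{16} \approx 1743.1$)
$\left(16 + K{\left(J,-2 \right)}\right) Z = \left(16 + 6\right) \frac{27889}{16} = 22 \cdot \frac{27889}{16} = \frac{306779}{8}$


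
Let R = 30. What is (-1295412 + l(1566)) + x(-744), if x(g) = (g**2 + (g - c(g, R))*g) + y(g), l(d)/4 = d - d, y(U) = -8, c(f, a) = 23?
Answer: -171236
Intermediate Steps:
l(d) = 0 (l(d) = 4*(d - d) = 4*0 = 0)
x(g) = -8 + g**2 + g*(-23 + g) (x(g) = (g**2 + (g - 1*23)*g) - 8 = (g**2 + (g - 23)*g) - 8 = (g**2 + (-23 + g)*g) - 8 = (g**2 + g*(-23 + g)) - 8 = -8 + g**2 + g*(-23 + g))
(-1295412 + l(1566)) + x(-744) = (-1295412 + 0) + (-8 - 23*(-744) + 2*(-744)**2) = -1295412 + (-8 + 17112 + 2*553536) = -1295412 + (-8 + 17112 + 1107072) = -1295412 + 1124176 = -171236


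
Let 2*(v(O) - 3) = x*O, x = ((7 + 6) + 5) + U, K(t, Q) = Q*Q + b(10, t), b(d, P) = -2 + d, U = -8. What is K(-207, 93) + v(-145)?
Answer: 7935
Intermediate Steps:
K(t, Q) = 8 + Q**2 (K(t, Q) = Q*Q + (-2 + 10) = Q**2 + 8 = 8 + Q**2)
x = 10 (x = ((7 + 6) + 5) - 8 = (13 + 5) - 8 = 18 - 8 = 10)
v(O) = 3 + 5*O (v(O) = 3 + (10*O)/2 = 3 + 5*O)
K(-207, 93) + v(-145) = (8 + 93**2) + (3 + 5*(-145)) = (8 + 8649) + (3 - 725) = 8657 - 722 = 7935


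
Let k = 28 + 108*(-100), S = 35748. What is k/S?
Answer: -2693/8937 ≈ -0.30133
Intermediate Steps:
k = -10772 (k = 28 - 10800 = -10772)
k/S = -10772/35748 = -10772*1/35748 = -2693/8937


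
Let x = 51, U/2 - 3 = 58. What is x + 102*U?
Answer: 12495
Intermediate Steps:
U = 122 (U = 6 + 2*58 = 6 + 116 = 122)
x + 102*U = 51 + 102*122 = 51 + 12444 = 12495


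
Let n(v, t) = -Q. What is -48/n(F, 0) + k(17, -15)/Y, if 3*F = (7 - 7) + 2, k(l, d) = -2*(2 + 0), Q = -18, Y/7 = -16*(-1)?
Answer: -227/84 ≈ -2.7024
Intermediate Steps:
Y = 112 (Y = 7*(-16*(-1)) = 7*16 = 112)
k(l, d) = -4 (k(l, d) = -2*2 = -4)
F = ⅔ (F = ((7 - 7) + 2)/3 = (0 + 2)/3 = (⅓)*2 = ⅔ ≈ 0.66667)
n(v, t) = 18 (n(v, t) = -1*(-18) = 18)
-48/n(F, 0) + k(17, -15)/Y = -48/18 - 4/112 = -48*1/18 - 4*1/112 = -8/3 - 1/28 = -227/84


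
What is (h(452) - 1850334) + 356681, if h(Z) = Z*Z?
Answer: -1289349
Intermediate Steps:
h(Z) = Z**2
(h(452) - 1850334) + 356681 = (452**2 - 1850334) + 356681 = (204304 - 1850334) + 356681 = -1646030 + 356681 = -1289349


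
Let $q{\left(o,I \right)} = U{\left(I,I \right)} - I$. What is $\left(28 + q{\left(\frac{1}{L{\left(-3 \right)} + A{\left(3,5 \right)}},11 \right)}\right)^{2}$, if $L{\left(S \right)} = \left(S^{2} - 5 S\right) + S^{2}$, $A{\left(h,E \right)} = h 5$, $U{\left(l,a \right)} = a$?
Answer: $784$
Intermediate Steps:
$A{\left(h,E \right)} = 5 h$
$L{\left(S \right)} = - 5 S + 2 S^{2}$
$q{\left(o,I \right)} = 0$ ($q{\left(o,I \right)} = I - I = 0$)
$\left(28 + q{\left(\frac{1}{L{\left(-3 \right)} + A{\left(3,5 \right)}},11 \right)}\right)^{2} = \left(28 + 0\right)^{2} = 28^{2} = 784$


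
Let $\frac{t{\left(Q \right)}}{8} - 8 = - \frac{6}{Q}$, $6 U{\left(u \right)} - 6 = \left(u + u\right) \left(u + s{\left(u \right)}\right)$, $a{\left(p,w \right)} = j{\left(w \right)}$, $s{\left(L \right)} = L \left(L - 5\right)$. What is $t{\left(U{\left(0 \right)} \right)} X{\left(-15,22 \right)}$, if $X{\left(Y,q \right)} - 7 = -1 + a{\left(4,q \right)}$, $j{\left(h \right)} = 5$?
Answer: $176$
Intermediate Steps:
$s{\left(L \right)} = L \left(-5 + L\right)$
$a{\left(p,w \right)} = 5$
$X{\left(Y,q \right)} = 11$ ($X{\left(Y,q \right)} = 7 + \left(-1 + 5\right) = 7 + 4 = 11$)
$U{\left(u \right)} = 1 + \frac{u \left(u + u \left(-5 + u\right)\right)}{3}$ ($U{\left(u \right)} = 1 + \frac{\left(u + u\right) \left(u + u \left(-5 + u\right)\right)}{6} = 1 + \frac{2 u \left(u + u \left(-5 + u\right)\right)}{6} = 1 + \frac{u \left(u + u \left(-5 + u\right)\right)}{3}$)
$t{\left(Q \right)} = 64 - \frac{48}{Q}$ ($t{\left(Q \right)} = 64 + 8 \left(- \frac{6}{Q}\right) = 64 - \frac{48}{Q}$)
$t{\left(U{\left(0 \right)} \right)} X{\left(-15,22 \right)} = \left(64 - \frac{48}{1 - \frac{4 \cdot 0^{2}}{3} + \frac{0^{3}}{3}}\right) 11 = \left(64 - \frac{48}{1 - 0 + \frac{1}{3} \cdot 0}\right) 11 = \left(64 - \frac{48}{1 + 0 + 0}\right) 11 = \left(64 - \frac{48}{1}\right) 11 = \left(64 - 48\right) 11 = 16 \cdot 11 = 176$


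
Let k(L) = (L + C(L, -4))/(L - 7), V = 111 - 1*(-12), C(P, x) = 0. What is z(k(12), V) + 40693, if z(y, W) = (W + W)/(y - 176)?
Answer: 17660147/434 ≈ 40692.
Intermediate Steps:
V = 123 (V = 111 + 12 = 123)
k(L) = L/(-7 + L) (k(L) = (L + 0)/(L - 7) = L/(-7 + L))
z(y, W) = 2*W/(-176 + y) (z(y, W) = (2*W)/(-176 + y) = 2*W/(-176 + y))
z(k(12), V) + 40693 = 2*123/(-176 + 12/(-7 + 12)) + 40693 = 2*123/(-176 + 12/5) + 40693 = 2*123/(-868/5) + 40693 = 2*123*(-5/868) + 40693 = -615/434 + 40693 = 17660147/434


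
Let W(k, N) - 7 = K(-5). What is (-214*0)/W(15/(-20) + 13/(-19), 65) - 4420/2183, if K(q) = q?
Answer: -4420/2183 ≈ -2.0247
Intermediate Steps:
W(k, N) = 2 (W(k, N) = 7 - 5 = 2)
(-214*0)/W(15/(-20) + 13/(-19), 65) - 4420/2183 = -214*0/2 - 4420/2183 = 0*(½) - 4420*1/2183 = 0 - 4420/2183 = -4420/2183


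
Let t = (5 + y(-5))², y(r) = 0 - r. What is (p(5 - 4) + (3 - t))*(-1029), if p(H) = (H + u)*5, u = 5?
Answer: 68943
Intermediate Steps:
y(r) = -r
t = 100 (t = (5 - 1*(-5))² = (5 + 5)² = 10² = 100)
p(H) = 25 + 5*H (p(H) = (H + 5)*5 = (5 + H)*5 = 25 + 5*H)
(p(5 - 4) + (3 - t))*(-1029) = ((25 + 5*(5 - 4)) + (3 - 1*100))*(-1029) = ((25 + 5*1) + (3 - 100))*(-1029) = ((25 + 5) - 97)*(-1029) = (30 - 97)*(-1029) = -67*(-1029) = 68943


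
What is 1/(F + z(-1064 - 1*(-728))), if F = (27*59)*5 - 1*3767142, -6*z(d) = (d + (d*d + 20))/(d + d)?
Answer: -1008/3789222271 ≈ -2.6602e-7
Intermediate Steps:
z(d) = -(20 + d + d**2)/(12*d) (z(d) = -(d + (d*d + 20))/(6*(d + d)) = -(d + (d**2 + 20))/(6*(2*d)) = -(d + (20 + d**2))*1/(2*d)/6 = -(20 + d + d**2)*1/(2*d)/6 = -(20 + d + d**2)/(12*d))
F = -3759177 (F = 1593*5 - 3767142 = 7965 - 3767142 = -3759177)
1/(F + z(-1064 - 1*(-728))) = 1/(-3759177 + (-20 - (-1064 - 1*(-728))*(1 + (-1064 - 1*(-728))))/(12*(-1064 - 1*(-728)))) = 1/(-3759177 + (-20 - (-1064 + 728)*(1 + (-1064 + 728)))/(12*(-1064 + 728))) = 1/(-3759177 + (1/12)*(-20 - 1*(-336)*(1 - 336))/(-336)) = 1/(-3759177 + (1/12)*(-1/336)*(-20 - 1*(-336)*(-335))) = 1/(-3759177 + (1/12)*(-1/336)*(-20 - 112560)) = 1/(-3759177 + (1/12)*(-1/336)*(-112580)) = 1/(-3759177 + 28145/1008) = 1/(-3789222271/1008) = -1008/3789222271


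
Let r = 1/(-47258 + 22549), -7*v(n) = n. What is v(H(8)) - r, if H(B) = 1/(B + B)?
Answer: -24597/2767408 ≈ -0.0088881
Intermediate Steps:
H(B) = 1/(2*B)
v(n) = -n/7
r = -1/24709 (r = 1/(-24709) = -1/24709 ≈ -4.0471e-5)
v(H(8)) - r = -1/(14*8) - 1*(-1/24709) = -1/(14*8) + 1/24709 = -⅐*1/16 + 1/24709 = -1/112 + 1/24709 = -24597/2767408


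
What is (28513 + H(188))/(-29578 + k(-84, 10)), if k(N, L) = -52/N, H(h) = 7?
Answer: -119784/124225 ≈ -0.96425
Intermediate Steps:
(28513 + H(188))/(-29578 + k(-84, 10)) = (28513 + 7)/(-29578 - 52/(-84)) = 28520/(-29578 - 52*(-1/84)) = 28520/(-29578 + 13/21) = 28520/(-621125/21) = 28520*(-21/621125) = -119784/124225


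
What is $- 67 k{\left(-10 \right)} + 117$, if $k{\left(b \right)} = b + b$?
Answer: $1457$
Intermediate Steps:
$k{\left(b \right)} = 2 b$
$- 67 k{\left(-10 \right)} + 117 = - 67 \cdot 2 \left(-10\right) + 117 = \left(-67\right) \left(-20\right) + 117 = 1340 + 117 = 1457$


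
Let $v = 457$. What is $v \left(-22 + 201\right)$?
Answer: $81803$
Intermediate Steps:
$v \left(-22 + 201\right) = 457 \left(-22 + 201\right) = 457 \cdot 179 = 81803$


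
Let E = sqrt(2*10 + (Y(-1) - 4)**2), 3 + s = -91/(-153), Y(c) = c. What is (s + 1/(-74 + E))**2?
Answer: 4039819658305/690466269249 + 4019860*sqrt(5)/1504283811 ≈ 5.8568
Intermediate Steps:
s = -368/153 (s = -3 - 91/(-153) = -3 - 91*(-1/153) = -3 + 91/153 = -368/153 ≈ -2.4052)
E = 3*sqrt(5) (E = sqrt(2*10 + (-1 - 4)**2) = sqrt(20 + (-5)**2) = sqrt(20 + 25) = sqrt(45) = 3*sqrt(5) ≈ 6.7082)
(s + 1/(-74 + E))**2 = (-368/153 + 1/(-74 + 3*sqrt(5)))**2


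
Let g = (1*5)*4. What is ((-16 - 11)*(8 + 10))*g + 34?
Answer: -9686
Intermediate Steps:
g = 20 (g = 5*4 = 20)
((-16 - 11)*(8 + 10))*g + 34 = ((-16 - 11)*(8 + 10))*20 + 34 = -27*18*20 + 34 = -486*20 + 34 = -9720 + 34 = -9686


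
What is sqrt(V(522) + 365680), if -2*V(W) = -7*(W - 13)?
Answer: sqrt(1469846)/2 ≈ 606.19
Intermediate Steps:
V(W) = -91/2 + 7*W/2 (V(W) = -(-7)*(W - 13)/2 = -(-7)*(-13 + W)/2 = -(91 - 7*W)/2 = -91/2 + 7*W/2)
sqrt(V(522) + 365680) = sqrt((-91/2 + (7/2)*522) + 365680) = sqrt((-91/2 + 1827) + 365680) = sqrt(3563/2 + 365680) = sqrt(734923/2) = sqrt(1469846)/2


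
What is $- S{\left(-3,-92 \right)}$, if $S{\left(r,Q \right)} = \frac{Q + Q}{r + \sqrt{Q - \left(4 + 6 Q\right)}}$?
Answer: $\frac{184}{149} + \frac{368 \sqrt{114}}{447} \approx 10.025$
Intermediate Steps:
$S{\left(r,Q \right)} = \frac{2 Q}{r + \sqrt{-4 - 5 Q}}$
$- S{\left(-3,-92 \right)} = - \frac{2 \left(-92\right)}{-3 + \sqrt{-4 - -460}} = - \frac{2 \left(-92\right)}{-3 + \sqrt{-4 + 460}} = - \frac{2 \left(-92\right)}{-3 + \sqrt{456}} = - \frac{2 \left(-92\right)}{-3 + 2 \sqrt{114}} = - \frac{-184}{-3 + 2 \sqrt{114}} = \frac{184}{-3 + 2 \sqrt{114}}$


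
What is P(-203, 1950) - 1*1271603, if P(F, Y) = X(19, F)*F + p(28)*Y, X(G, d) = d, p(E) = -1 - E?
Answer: -1286944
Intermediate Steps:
P(F, Y) = F² - 29*Y (P(F, Y) = F*F + (-1 - 1*28)*Y = F² + (-1 - 28)*Y = F² - 29*Y)
P(-203, 1950) - 1*1271603 = ((-203)² - 29*1950) - 1*1271603 = (41209 - 56550) - 1271603 = -15341 - 1271603 = -1286944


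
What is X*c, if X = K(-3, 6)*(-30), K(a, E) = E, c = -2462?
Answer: 443160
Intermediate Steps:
X = -180 (X = 6*(-30) = -180)
X*c = -180*(-2462) = 443160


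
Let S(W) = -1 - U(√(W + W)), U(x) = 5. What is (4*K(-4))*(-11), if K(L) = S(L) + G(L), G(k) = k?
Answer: 440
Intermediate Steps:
S(W) = -6 (S(W) = -1 - 1*5 = -1 - 5 = -6)
K(L) = -6 + L
(4*K(-4))*(-11) = (4*(-6 - 4))*(-11) = (4*(-10))*(-11) = -40*(-11) = 440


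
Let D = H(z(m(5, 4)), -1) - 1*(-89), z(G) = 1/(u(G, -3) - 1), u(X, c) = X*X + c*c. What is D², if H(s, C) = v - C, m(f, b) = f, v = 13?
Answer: 10609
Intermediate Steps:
u(X, c) = X² + c²
z(G) = 1/(8 + G²) (z(G) = 1/((G² + (-3)²) - 1) = 1/((G² + 9) - 1) = 1/((9 + G²) - 1) = 1/(8 + G²))
H(s, C) = 13 - C
D = 103 (D = (13 - 1*(-1)) - 1*(-89) = (13 + 1) + 89 = 14 + 89 = 103)
D² = 103² = 10609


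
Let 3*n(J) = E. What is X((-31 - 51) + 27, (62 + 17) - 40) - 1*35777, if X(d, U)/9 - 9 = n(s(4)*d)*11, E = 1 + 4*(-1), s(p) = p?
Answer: -35795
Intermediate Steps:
E = -3 (E = 1 - 4 = -3)
n(J) = -1 (n(J) = (⅓)*(-3) = -1)
X(d, U) = -18 (X(d, U) = 81 + 9*(-1*11) = 81 + 9*(-11) = 81 - 99 = -18)
X((-31 - 51) + 27, (62 + 17) - 40) - 1*35777 = -18 - 1*35777 = -18 - 35777 = -35795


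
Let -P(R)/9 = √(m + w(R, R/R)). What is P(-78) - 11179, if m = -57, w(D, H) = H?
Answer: -11179 - 18*I*√14 ≈ -11179.0 - 67.35*I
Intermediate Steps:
P(R) = -18*I*√14 (P(R) = -9*√(-57 + R/R) = -9*√(-57 + 1) = -18*I*√14)
P(-78) - 11179 = -18*I*√14 - 11179 = -11179 - 18*I*√14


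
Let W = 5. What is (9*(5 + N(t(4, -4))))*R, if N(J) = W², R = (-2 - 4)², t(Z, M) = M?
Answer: 9720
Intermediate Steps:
R = 36 (R = (-6)² = 36)
N(J) = 25 (N(J) = 5² = 25)
(9*(5 + N(t(4, -4))))*R = (9*(5 + 25))*36 = (9*30)*36 = 270*36 = 9720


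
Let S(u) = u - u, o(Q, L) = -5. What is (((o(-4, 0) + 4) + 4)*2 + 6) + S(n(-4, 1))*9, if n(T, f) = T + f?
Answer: 12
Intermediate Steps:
S(u) = 0
(((o(-4, 0) + 4) + 4)*2 + 6) + S(n(-4, 1))*9 = (((-5 + 4) + 4)*2 + 6) + 0*9 = ((-1 + 4)*2 + 6) + 0 = (3*2 + 6) + 0 = (6 + 6) + 0 = 12 + 0 = 12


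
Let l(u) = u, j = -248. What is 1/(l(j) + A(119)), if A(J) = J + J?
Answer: -⅒ ≈ -0.10000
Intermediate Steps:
A(J) = 2*J
1/(l(j) + A(119)) = 1/(-248 + 2*119) = 1/(-248 + 238) = 1/(-10) = -⅒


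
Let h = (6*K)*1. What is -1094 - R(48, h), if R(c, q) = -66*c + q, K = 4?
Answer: 2050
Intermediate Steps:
h = 24 (h = (6*4)*1 = 24*1 = 24)
R(c, q) = q - 66*c
-1094 - R(48, h) = -1094 - (24 - 66*48) = -1094 - (24 - 3168) = -1094 - 1*(-3144) = -1094 + 3144 = 2050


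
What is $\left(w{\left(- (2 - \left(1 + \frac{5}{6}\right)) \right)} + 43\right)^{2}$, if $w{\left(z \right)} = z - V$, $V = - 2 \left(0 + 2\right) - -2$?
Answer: $\frac{72361}{36} \approx 2010.0$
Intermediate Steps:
$V = -2$ ($V = \left(-2\right) 2 + 2 = -4 + 2 = -2$)
$w{\left(z \right)} = 2 + z$ ($w{\left(z \right)} = z - -2 = z + 2 = 2 + z$)
$\left(w{\left(- (2 - \left(1 + \frac{5}{6}\right)) \right)} + 43\right)^{2} = \left(\left(2 - \left(2 - \left(1 + \frac{5}{6}\right)\right)\right) + 43\right)^{2} = \left(\left(2 - \left(2 - \frac{11}{6}\right)\right) + 43\right)^{2} = \left(\left(2 - \frac{1}{6}\right) + 43\right)^{2} = \left(\frac{11}{6} + 43\right)^{2} = \left(\frac{269}{6}\right)^{2} = \frac{72361}{36}$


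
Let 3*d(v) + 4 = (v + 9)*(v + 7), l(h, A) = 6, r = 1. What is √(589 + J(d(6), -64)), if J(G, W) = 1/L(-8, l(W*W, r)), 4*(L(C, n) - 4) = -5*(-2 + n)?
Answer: 14*√3 ≈ 24.249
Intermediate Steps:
L(C, n) = 13/2 - 5*n/4 (L(C, n) = 4 + (-5*(-2 + n))/4 = 4 + (10 - 5*n)/4 = 4 + (5/2 - 5*n/4) = 13/2 - 5*n/4)
d(v) = -4/3 + (7 + v)*(9 + v)/3 (d(v) = -4/3 + ((v + 9)*(v + 7))/3 = -4/3 + ((9 + v)*(7 + v))/3 = -4/3 + ((7 + v)*(9 + v))/3 = -4/3 + (7 + v)*(9 + v)/3)
J(G, W) = -1 (J(G, W) = 1/(13/2 - 5/4*6) = 1/(13/2 - 15/2) = 1/(-1) = -1)
√(589 + J(d(6), -64)) = √(589 - 1) = √588 = 14*√3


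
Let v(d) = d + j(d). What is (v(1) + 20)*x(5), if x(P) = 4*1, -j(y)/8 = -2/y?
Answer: 148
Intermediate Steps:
j(y) = 16/y (j(y) = -(-16)/y = 16/y)
v(d) = d + 16/d
x(P) = 4
(v(1) + 20)*x(5) = ((1 + 16/1) + 20)*4 = ((1 + 16*1) + 20)*4 = ((1 + 16) + 20)*4 = (17 + 20)*4 = 37*4 = 148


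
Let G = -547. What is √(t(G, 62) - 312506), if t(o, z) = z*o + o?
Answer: I*√346967 ≈ 589.04*I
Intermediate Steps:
t(o, z) = o + o*z (t(o, z) = o*z + o = o + o*z)
√(t(G, 62) - 312506) = √(-547*(1 + 62) - 312506) = √(-547*63 - 312506) = √(-34461 - 312506) = √(-346967) = I*√346967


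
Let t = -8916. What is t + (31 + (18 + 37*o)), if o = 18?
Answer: -8201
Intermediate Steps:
t + (31 + (18 + 37*o)) = -8916 + (31 + (18 + 37*18)) = -8916 + (31 + (18 + 666)) = -8916 + (31 + 684) = -8916 + 715 = -8201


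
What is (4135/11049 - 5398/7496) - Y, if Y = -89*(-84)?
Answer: -309607833623/41411652 ≈ -7476.3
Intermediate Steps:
Y = 7476
(4135/11049 - 5398/7496) - Y = (4135/11049 - 5398/7496) - 1*7476 = (4135*(1/11049) - 5398*1/7496) - 7476 = (4135/11049 - 2699/3748) - 7476 = -14323271/41411652 - 7476 = -309607833623/41411652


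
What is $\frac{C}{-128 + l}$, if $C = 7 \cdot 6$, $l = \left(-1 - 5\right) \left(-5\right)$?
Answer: $- \frac{3}{7} \approx -0.42857$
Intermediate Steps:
$l = 30$ ($l = \left(-6\right) \left(-5\right) = 30$)
$C = 42$
$\frac{C}{-128 + l} = \frac{42}{-128 + 30} = \frac{42}{-98} = 42 \left(- \frac{1}{98}\right) = - \frac{3}{7}$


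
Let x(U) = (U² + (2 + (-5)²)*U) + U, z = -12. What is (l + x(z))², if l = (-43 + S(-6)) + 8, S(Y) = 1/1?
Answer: 51076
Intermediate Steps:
S(Y) = 1
x(U) = U² + 28*U (x(U) = (U² + (2 + 25)*U) + U = (U² + 27*U) + U = U² + 28*U)
l = -34 (l = (-43 + 1) + 8 = -42 + 8 = -34)
(l + x(z))² = (-34 - 12*(28 - 12))² = (-34 - 12*16)² = (-34 - 192)² = (-226)² = 51076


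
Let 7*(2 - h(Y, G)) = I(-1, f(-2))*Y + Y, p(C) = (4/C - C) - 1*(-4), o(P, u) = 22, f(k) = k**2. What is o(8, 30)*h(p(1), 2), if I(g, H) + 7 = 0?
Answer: 176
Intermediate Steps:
I(g, H) = -7 (I(g, H) = -7 + 0 = -7)
p(C) = 4 - C + 4/C (p(C) = (-C + 4/C) + 4 = 4 - C + 4/C)
h(Y, G) = 2 + 6*Y/7 (h(Y, G) = 2 - (-7*Y + Y)/7 = 2 - (-6)*Y/7 = 2 + 6*Y/7)
o(8, 30)*h(p(1), 2) = 22*(2 + 6*(4 - 1*1 + 4/1)/7) = 22*(2 + 6*(4 - 1 + 4*1)/7) = 22*(2 + 6*(4 - 1 + 4)/7) = 22*(2 + (6/7)*7) = 22*(2 + 6) = 22*8 = 176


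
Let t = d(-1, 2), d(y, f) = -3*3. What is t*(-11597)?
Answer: 104373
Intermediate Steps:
d(y, f) = -9
t = -9
t*(-11597) = -9*(-11597) = 104373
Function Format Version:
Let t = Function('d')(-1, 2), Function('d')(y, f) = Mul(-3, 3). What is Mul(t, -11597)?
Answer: 104373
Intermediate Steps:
Function('d')(y, f) = -9
t = -9
Mul(t, -11597) = Mul(-9, -11597) = 104373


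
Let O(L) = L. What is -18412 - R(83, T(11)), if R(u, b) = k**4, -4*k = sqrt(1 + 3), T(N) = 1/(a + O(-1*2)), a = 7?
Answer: -294593/16 ≈ -18412.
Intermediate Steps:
T(N) = 1/5 (T(N) = 1/(7 - 1*2) = 1/(7 - 2) = 1/5)
k = -1/2 (k = -sqrt(1 + 3)/4 = -sqrt(4)/4 = -1/4*2 = -1/2 ≈ -0.50000)
R(u, b) = 1/16 (R(u, b) = (-1/2)**4 = 1/16)
-18412 - R(83, T(11)) = -18412 - 1*1/16 = -18412 - 1/16 = -294593/16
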